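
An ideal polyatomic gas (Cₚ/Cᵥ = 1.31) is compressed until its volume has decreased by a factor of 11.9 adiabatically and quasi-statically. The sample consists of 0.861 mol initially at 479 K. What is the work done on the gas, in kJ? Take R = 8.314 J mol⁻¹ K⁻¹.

W ≈ 12.8 kJ

Adiabatic: T₁V₁^(γ−1) = T₂V₂^(γ−1) ⇒ T₂ = T₁ (V₁/V₂)^(γ−1).
T₂ = 479 × 11.9^(0.31) = 1032 K.
Q = 0, so ΔU = W_on_gas = nCᵥΔT with Cᵥ = R/(γ−1) = 26.82 J/(mol·K).
ΔU = 0.861 × 26.82 × (1032 − 479) = 12770 J.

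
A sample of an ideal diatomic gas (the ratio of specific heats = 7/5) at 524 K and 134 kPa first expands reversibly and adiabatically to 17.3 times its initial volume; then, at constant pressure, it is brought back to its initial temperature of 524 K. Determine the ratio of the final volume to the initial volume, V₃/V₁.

V₃/V₁ ≈ 54.1

Adiabatic step: V₂/V₁ = 17.3; T₂ = T₁·(1/17.3)^(2/5) = 167.5 K.
Isobaric step: V₃/V₂ = T₃/T₂ = 524/167.5.
V₃/V₁ = (V₂/V₁)(V₃/V₂) = 17.3 × (524/167.5) = 54.11.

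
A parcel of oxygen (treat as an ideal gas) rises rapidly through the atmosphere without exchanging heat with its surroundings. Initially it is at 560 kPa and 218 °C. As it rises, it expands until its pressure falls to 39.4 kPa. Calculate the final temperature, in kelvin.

T₂ ≈ 230 K

Adiabatic: T₂/T₁ = (P₂/P₁)^((γ−1)/γ).
For a diatomic ideal gas γ = 7/5, so (γ−1)/γ = 2/7.
T₁ = 218 °C = 491.1 K.
T₂ = 491.1 × (39.4/560)^(2/7) = 230.1 K.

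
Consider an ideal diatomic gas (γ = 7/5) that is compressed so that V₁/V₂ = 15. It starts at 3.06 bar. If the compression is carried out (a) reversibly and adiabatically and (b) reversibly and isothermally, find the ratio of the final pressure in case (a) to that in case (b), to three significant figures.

P_adiabatic / P_isothermal ≈ 2.95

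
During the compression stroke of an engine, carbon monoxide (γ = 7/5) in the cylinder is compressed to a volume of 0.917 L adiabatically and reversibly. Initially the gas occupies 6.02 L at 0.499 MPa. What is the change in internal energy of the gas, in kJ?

ΔU ≈ 8.43 kJ

P₂ = P₁(V₁/V₂)^γ = 0.499×(6.02/0.917)^(7/5) = 6.954 MPa.
For a reversible adiabat, W_by_gas = (P₁V₁ − P₂V₂)/(γ−1).
W_by = (499000×0.00602 − 6.954×10^6×0.000917) / (2/5) = -8432 J.
Q = 0 ⇒ ΔU = −W_by = 8432 J.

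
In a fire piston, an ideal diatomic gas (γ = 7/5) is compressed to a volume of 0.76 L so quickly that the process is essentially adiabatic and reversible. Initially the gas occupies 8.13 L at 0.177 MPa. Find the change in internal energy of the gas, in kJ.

ΔU ≈ 5.69 kJ

P₂ = P₁(V₁/V₂)^γ = 0.177×(8.13/0.76)^(7/5) = 4.886 MPa.
For a reversible adiabat, W_by_gas = (P₁V₁ − P₂V₂)/(γ−1).
W_by = (177000×0.00813 − 4.886×10^6×0.00076) / (2/5) = -5686 J.
Q = 0 ⇒ ΔU = −W_by = 5686 J.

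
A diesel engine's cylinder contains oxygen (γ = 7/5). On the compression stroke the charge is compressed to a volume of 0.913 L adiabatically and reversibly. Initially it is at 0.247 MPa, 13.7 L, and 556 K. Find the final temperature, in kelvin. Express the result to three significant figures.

For a reversible adiabat TV^(γ−1) is constant, so T₂ = T₁ (V₁/V₂)^(γ−1).
T₂ = 556 × (13.7/0.913)^(2/5) = 1643 K.

T₂ ≈ 1640 K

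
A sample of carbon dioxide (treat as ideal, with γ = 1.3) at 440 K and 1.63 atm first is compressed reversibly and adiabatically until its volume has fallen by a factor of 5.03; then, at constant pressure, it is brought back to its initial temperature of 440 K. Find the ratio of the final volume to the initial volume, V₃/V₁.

V₃/V₁ ≈ 0.122

Adiabatic step: V₂/V₁ = 0.1988; T₂ = T₁·5.03^(0.3) = 714.4 K.
Isobaric step: V₃/V₂ = T₃/T₂ = 440/714.4.
V₃/V₁ = (V₂/V₁)(V₃/V₂) = 0.1988 × (440/714.4) = 0.1225.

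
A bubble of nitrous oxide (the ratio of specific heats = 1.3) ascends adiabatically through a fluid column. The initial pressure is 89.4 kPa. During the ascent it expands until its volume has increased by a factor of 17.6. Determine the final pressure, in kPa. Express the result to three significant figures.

Since PV^γ is constant along a reversible adiabat, P₂ = P₁ (V₁/V₂)^γ.
P₂ = 89.4 × (1/17.6)^(1.3) = 2.149 kPa.

P₂ ≈ 2.15 kPa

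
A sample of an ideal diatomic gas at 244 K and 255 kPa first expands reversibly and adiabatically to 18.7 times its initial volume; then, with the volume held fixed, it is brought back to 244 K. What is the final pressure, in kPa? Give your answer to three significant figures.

P₃ ≈ 13.6 kPa

For a diatomic ideal gas γ = 7/5.
Adiabatic step (PV^γ = const): P₂ = 255×(1/18.7)^(7/5) = 4.226 kPa; T₂ = 244×(1/18.7)^(2/5) = 75.62 K.
Isochoric: P₃ = P₂(T₃/T₂) = 4.226 × (244/75.62) = 13.64 kPa.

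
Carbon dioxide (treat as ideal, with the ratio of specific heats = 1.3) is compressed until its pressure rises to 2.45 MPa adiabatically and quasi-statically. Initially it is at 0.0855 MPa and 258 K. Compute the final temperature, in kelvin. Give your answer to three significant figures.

Adiabatic: T₂/T₁ = (P₂/P₁)^((γ−1)/γ).
T₂ = 258 × (2.45/0.0855)^(0.231) = 559.6 K.

T₂ ≈ 560 K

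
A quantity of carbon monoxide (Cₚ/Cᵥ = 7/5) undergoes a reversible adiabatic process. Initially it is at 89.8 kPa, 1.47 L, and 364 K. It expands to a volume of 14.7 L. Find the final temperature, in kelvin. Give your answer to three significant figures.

T₂ ≈ 145 K

Adiabatic: T₁V₁^(γ−1) = T₂V₂^(γ−1) ⇒ T₂ = T₁ (V₁/V₂)^(γ−1).
T₂ = 364 × (1.47/14.7)^(2/5) = 144.9 K.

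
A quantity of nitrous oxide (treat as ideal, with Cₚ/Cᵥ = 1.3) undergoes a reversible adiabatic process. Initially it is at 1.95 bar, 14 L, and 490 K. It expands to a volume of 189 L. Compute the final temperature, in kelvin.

T₂ ≈ 224 K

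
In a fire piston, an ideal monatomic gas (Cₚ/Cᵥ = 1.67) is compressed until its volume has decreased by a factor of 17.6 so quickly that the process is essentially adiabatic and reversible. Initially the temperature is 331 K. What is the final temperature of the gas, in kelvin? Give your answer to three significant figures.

T₂ ≈ 2260 K

Adiabatic: T₁V₁^(γ−1) = T₂V₂^(γ−1) ⇒ T₂ = T₁ (V₁/V₂)^(γ−1).
T₂ = 331 × 17.6^(0.67) = 2261 K.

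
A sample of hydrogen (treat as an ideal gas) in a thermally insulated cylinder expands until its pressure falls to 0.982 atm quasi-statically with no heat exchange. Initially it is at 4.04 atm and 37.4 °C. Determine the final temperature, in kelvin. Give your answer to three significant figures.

T₂ ≈ 207 K

Along an adiabat T P^((1−γ)/γ) is constant, so T₂ = T₁ (P₂/P₁)^((γ−1)/γ).
For a diatomic ideal gas γ = 7/5, so (γ−1)/γ = 2/7.
T₁ = 37.4 °C = 310.5 K.
T₂ = 310.5 × (0.982/4.04)^(2/7) = 207.3 K.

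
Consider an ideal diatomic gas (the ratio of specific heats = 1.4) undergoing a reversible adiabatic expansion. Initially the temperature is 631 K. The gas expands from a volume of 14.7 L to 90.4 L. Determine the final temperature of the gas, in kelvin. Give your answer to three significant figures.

T₂ ≈ 305 K

Adiabatic: T₁V₁^(γ−1) = T₂V₂^(γ−1) ⇒ T₂ = T₁ (V₁/V₂)^(γ−1).
T₂ = 631 × (14.7/90.4)^(0.4) = 305.1 K.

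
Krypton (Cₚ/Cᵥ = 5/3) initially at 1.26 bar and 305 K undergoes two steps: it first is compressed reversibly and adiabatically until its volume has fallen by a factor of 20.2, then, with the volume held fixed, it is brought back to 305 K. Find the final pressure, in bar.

P₃ ≈ 25.5 bar

Adiabatic step (PV^γ = const): P₂ = 1.26×20.2^(5/3) = 188.8 bar; T₂ = 305×20.2^(2/3) = 2262 K.
Isochoric: P₃ = P₂(T₃/T₂) = 188.8 × (305/2262) = 25.45 bar.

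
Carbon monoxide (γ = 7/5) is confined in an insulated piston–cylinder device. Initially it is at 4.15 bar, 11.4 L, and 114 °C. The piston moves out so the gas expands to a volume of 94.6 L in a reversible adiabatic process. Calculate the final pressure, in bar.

P₂ ≈ 0.215 bar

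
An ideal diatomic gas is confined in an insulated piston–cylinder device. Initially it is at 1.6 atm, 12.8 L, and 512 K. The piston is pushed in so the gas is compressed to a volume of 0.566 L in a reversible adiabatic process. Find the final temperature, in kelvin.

T₂ ≈ 1780 K

Adiabatic: T₁V₁^(γ−1) = T₂V₂^(γ−1) ⇒ T₂ = T₁ (V₁/V₂)^(γ−1).
γ = 7/5 for a diatomic ideal gas.
T₂ = 512 × (12.8/0.566)^(2/5) = 1782 K.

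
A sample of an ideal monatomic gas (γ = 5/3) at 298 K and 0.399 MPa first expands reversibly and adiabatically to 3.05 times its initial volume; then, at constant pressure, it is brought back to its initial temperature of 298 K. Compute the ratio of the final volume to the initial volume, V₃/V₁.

V₃/V₁ ≈ 6.41

Adiabatic step: V₂/V₁ = 3.05; T₂ = T₁·(1/3.05)^(2/3) = 141.7 K.
Isobaric step: V₃/V₂ = T₃/T₂ = 298/141.7.
V₃/V₁ = (V₂/V₁)(V₃/V₂) = 3.05 × (298/141.7) = 6.415.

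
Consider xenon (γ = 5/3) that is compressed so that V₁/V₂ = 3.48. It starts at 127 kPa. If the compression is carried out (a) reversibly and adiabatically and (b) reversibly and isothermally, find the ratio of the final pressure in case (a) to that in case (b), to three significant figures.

P_adiabatic / P_isothermal ≈ 2.30

Isothermal: P_b = P₁(V₁/V₂) = 127×3.48.
Adiabatic: P_a = P₁(V₁/V₂)^γ = 127×3.48^(5/3).
P_a/P_b = (V₁/V₂)^(γ−1) = 3.48^(2/3) = 2.296.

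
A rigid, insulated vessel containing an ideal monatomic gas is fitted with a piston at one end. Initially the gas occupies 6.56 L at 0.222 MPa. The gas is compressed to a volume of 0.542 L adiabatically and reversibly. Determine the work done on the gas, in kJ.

W ≈ 9.33 kJ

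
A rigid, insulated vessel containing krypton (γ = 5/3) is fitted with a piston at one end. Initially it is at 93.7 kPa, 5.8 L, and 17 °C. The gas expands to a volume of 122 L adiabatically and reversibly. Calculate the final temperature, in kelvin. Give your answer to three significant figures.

T₂ ≈ 38.1 K

Adiabatic: T₁V₁^(γ−1) = T₂V₂^(γ−1) ⇒ T₂ = T₁ (V₁/V₂)^(γ−1).
T₁ = 17 °C = 290.1 K.
T₂ = 290.1 × (5.8/122)^(2/3) = 38.08 K.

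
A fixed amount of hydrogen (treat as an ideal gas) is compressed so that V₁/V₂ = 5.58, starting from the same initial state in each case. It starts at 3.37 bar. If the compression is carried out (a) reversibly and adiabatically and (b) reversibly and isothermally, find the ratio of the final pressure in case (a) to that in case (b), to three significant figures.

For a diatomic ideal gas γ = 7/5.
Isothermal: P_b = P₁(V₁/V₂) = 3.37×5.58.
Adiabatic: P_a = P₁(V₁/V₂)^γ = 3.37×5.58^(7/5).
P_a/P_b = (V₁/V₂)^(γ−1) = 5.58^(2/5) = 1.989.

P_adiabatic / P_isothermal ≈ 1.99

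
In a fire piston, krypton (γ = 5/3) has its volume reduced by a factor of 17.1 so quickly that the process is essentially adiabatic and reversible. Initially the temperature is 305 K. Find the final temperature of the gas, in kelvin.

For a reversible adiabat TV^(γ−1) is constant, so T₂ = T₁ (V₁/V₂)^(γ−1).
T₂ = 305 × 17.1^(2/3) = 2024 K.

T₂ ≈ 2020 K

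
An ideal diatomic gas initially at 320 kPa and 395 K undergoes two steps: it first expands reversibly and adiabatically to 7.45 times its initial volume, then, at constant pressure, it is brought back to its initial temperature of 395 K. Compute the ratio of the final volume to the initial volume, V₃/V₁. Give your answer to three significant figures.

V₃/V₁ ≈ 16.6

For a diatomic ideal gas γ = 7/5.
Adiabatic step: V₂/V₁ = 7.45; T₂ = T₁·(1/7.45)^(2/5) = 176.9 K.
Isobaric step: V₃/V₂ = T₃/T₂ = 395/176.9.
V₃/V₁ = (V₂/V₁)(V₃/V₂) = 7.45 × (395/176.9) = 16.63.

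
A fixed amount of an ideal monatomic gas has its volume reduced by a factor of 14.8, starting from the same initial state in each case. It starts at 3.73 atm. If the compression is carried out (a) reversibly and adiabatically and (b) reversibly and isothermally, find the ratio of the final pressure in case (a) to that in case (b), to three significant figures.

P_adiabatic / P_isothermal ≈ 6.03

For a monatomic ideal gas γ = 5/3.
Isothermal: P_b = P₁(V₁/V₂) = 3.73×14.8.
Adiabatic: P_a = P₁(V₁/V₂)^γ = 3.73×14.8^(5/3).
P_a/P_b = (V₁/V₂)^(γ−1) = 14.8^(2/3) = 6.028.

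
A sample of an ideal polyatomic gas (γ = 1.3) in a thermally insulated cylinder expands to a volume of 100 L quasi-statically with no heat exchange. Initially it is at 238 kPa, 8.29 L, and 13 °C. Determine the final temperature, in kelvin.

T₂ ≈ 136 K

Adiabatic: T₁V₁^(γ−1) = T₂V₂^(γ−1) ⇒ T₂ = T₁ (V₁/V₂)^(γ−1).
T₁ = 13 °C = 286.1 K.
T₂ = 286.1 × (8.29/100)^(0.3) = 135.6 K.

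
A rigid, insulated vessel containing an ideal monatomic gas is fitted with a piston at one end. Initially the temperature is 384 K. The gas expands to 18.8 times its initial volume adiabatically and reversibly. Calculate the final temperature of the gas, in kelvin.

T₂ ≈ 54.3 K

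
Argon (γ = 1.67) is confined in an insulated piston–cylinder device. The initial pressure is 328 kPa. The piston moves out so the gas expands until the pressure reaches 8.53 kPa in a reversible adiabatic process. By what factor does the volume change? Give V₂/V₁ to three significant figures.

From PV^γ = const, V₂/V₁ = (P₁/P₂)^(1/γ).
V₂/V₁ = (328/8.53)^(0.599) = 8.893.

V₂/V₁ ≈ 8.89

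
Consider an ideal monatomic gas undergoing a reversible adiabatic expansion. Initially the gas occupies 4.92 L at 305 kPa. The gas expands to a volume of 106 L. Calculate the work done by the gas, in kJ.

W ≈ 1.96 kJ

γ = 5/3 for a monatomic ideal gas.
P₂ = P₁(V₁/V₂)^γ = 305×(4.92/106)^(5/3) = 1.828 kPa.
For a reversible adiabat, W_by_gas = (P₁V₁ − P₂V₂)/(γ−1).
W_by = (305000×0.00492 − 1828×0.106) / (2/3) = 1960 J.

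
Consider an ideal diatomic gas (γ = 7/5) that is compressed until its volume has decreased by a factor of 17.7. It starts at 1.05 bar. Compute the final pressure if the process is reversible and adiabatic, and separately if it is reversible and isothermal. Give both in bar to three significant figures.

Isothermal: P₂ = P₁(V₁/V₂) = 1.05×17.7 = 18.59 bar.
Adiabatic: P₂ = P₁(V₁/V₂)^γ = 1.05×17.7^(7/5) = 58.66 bar.

adiabatic: 58.7 bar; isothermal: 18.6 bar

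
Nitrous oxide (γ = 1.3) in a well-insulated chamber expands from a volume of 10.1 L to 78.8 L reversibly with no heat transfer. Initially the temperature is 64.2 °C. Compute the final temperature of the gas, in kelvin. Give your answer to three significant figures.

Adiabatic: T₁V₁^(γ−1) = T₂V₂^(γ−1) ⇒ T₂ = T₁ (V₁/V₂)^(γ−1).
T₁ = 64.2 °C = 337.3 K.
T₂ = 337.3 × (10.1/78.8)^(0.3) = 182.1 K.

T₂ ≈ 182 K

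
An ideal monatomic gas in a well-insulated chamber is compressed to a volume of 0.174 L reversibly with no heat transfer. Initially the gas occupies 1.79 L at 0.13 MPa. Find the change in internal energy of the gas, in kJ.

ΔU ≈ 1.30 kJ

γ = 5/3 for a monatomic ideal gas.
P₂ = P₁(V₁/V₂)^γ = 0.13×(1.79/0.174)^(5/3) = 6.326 MPa.
For a reversible adiabat, W_by_gas = (P₁V₁ − P₂V₂)/(γ−1).
W_by = (130000×0.00179 − 6.326×10^6×0.000174) / (2/3) = -1302 J.
Q = 0 ⇒ ΔU = −W_by = 1302 J.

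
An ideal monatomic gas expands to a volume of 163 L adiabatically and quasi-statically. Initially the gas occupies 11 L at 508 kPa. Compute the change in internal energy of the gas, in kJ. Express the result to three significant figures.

γ = 5/3 for a monatomic ideal gas.
P₂ = P₁(V₁/V₂)^γ = 508×(11/163)^(5/3) = 5.682 kPa.
For a reversible adiabat, W_by_gas = (P₁V₁ − P₂V₂)/(γ−1).
W_by = (508000×0.011 − 5682×0.163) / (2/3) = 6993 J.
Q = 0 ⇒ ΔU = −W_by = -6993 J.

ΔU ≈ -6.99 kJ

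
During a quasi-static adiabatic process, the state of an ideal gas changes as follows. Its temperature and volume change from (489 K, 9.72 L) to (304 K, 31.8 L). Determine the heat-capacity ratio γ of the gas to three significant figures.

γ ≈ 1.40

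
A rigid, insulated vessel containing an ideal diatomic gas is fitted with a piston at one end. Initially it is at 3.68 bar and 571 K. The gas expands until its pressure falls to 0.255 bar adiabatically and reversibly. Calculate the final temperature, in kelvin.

T₂ ≈ 266 K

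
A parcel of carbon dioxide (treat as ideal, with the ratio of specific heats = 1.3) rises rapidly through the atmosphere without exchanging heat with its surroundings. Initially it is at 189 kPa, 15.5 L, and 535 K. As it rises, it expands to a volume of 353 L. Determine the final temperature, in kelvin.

For a reversible adiabat TV^(γ−1) is constant, so T₂ = T₁ (V₁/V₂)^(γ−1).
T₂ = 535 × (15.5/353)^(0.3) = 209.5 K.

T₂ ≈ 209 K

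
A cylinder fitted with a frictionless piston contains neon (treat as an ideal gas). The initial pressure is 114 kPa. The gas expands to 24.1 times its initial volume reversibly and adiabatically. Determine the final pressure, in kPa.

P₂ ≈ 0.567 kPa

Since PV^γ is constant along a reversible adiabat, P₂ = P₁ (V₁/V₂)^γ.
For a monatomic ideal gas γ = 5/3.
P₂ = 114 × (1/24.1)^(5/3) = 0.5669 kPa.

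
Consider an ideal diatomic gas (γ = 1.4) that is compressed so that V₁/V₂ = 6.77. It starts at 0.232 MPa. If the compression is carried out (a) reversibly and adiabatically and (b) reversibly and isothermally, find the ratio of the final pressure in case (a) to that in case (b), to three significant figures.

Isothermal: P_b = P₁(V₁/V₂) = 0.232×6.77.
Adiabatic: P_a = P₁(V₁/V₂)^γ = 0.232×6.77^(1.4).
P_a/P_b = (V₁/V₂)^(γ−1) = 6.77^(0.4) = 2.149.

P_adiabatic / P_isothermal ≈ 2.15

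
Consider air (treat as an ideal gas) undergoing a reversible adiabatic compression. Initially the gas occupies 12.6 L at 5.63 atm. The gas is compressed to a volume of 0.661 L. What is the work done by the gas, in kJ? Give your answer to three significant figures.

γ = 7/5 for a diatomic ideal gas.
P₂ = P₁(V₁/V₂)^γ = 5.63×(12.6/0.661)^(7/5) = 348.9 atm.
For a reversible adiabat, W_by_gas = (P₁V₁ − P₂V₂)/(γ−1).
W_by = (570500×0.0126 − 3.536×10^7×0.000661) / (2/5) = -40460 J.

W ≈ -40.5 kJ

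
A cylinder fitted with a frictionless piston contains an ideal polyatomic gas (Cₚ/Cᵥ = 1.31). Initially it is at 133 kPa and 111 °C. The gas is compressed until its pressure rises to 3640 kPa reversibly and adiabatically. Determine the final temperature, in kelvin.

Along an adiabat T P^((1−γ)/γ) is constant, so T₂ = T₁ (P₂/P₁)^((γ−1)/γ).
T₁ = 111 °C = 384.1 K.
T₂ = 384.1 × (3640/133)^(0.237) = 840.6 K.

T₂ ≈ 841 K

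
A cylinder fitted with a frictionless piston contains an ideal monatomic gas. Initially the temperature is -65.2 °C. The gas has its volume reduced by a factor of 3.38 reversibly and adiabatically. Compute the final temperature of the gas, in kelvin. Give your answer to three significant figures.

Adiabatic: T₁V₁^(γ−1) = T₂V₂^(γ−1) ⇒ T₂ = T₁ (V₁/V₂)^(γ−1).
For a monatomic ideal gas γ = 5/3, so γ−1 = 2/3.
T₁ = -65.2 °C = 207.9 K.
T₂ = 207.9 × 3.38^(2/3) = 468.3 K.

T₂ ≈ 468 K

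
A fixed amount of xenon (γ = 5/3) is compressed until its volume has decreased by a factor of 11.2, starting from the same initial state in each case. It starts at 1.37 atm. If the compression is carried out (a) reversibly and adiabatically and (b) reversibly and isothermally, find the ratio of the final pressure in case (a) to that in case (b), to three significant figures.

Isothermal: P_b = P₁(V₁/V₂) = 1.37×11.2.
Adiabatic: P_a = P₁(V₁/V₂)^γ = 1.37×11.2^(5/3).
P_a/P_b = (V₁/V₂)^(γ−1) = 11.2^(2/3) = 5.006.

P_adiabatic / P_isothermal ≈ 5.01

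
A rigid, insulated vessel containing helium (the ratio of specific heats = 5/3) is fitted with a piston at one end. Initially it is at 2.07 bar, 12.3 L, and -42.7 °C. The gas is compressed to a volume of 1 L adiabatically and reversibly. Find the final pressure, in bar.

P₂ ≈ 136 bar

Since PV^γ is constant along a reversible adiabat, P₂ = P₁ (V₁/V₂)^γ.
P₂ = 2.07 × (12.3/1)^(5/3) = 135.7 bar.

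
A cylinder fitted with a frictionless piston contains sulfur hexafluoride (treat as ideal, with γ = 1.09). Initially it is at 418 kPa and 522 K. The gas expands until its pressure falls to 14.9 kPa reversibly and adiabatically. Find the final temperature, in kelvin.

Along an adiabat T P^((1−γ)/γ) is constant, so T₂ = T₁ (P₂/P₁)^((γ−1)/γ).
T₂ = 522 × (14.9/418)^(0.0826) = 396.4 K.

T₂ ≈ 396 K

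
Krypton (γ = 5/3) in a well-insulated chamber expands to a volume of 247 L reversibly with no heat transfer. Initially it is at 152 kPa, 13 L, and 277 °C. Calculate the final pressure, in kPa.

Adiabatic: P₁V₁^γ = P₂V₂^γ ⇒ P₂ = P₁ (V₁/V₂)^γ.
P₂ = 152 × (13/247)^(5/3) = 1.124 kPa.

P₂ ≈ 1.12 kPa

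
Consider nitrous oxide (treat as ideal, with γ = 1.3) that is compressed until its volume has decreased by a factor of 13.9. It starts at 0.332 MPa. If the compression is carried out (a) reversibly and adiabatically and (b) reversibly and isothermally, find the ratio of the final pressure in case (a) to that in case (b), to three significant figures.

P_adiabatic / P_isothermal ≈ 2.20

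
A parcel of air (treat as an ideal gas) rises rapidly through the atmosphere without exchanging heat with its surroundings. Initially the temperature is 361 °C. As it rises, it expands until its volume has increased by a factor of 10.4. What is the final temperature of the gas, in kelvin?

For a reversible adiabat TV^(γ−1) is constant, so T₂ = T₁ (V₁/V₂)^(γ−1).
For a diatomic ideal gas γ = 7/5, so γ−1 = 2/5.
T₁ = 361 °C = 634.1 K.
T₂ = 634.1 × (1/10.4)^(2/5) = 248.5 K.

T₂ ≈ 249 K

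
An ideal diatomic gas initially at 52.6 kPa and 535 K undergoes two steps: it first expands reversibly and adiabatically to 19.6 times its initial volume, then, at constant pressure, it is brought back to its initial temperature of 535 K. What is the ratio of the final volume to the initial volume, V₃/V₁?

V₃/V₁ ≈ 64.4

For a diatomic ideal gas γ = 7/5.
Adiabatic step: V₂/V₁ = 19.6; T₂ = T₁·(1/19.6)^(2/5) = 162.7 K.
Isobaric step: V₃/V₂ = T₃/T₂ = 535/162.7.
V₃/V₁ = (V₂/V₁)(V₃/V₂) = 19.6 × (535/162.7) = 64.44.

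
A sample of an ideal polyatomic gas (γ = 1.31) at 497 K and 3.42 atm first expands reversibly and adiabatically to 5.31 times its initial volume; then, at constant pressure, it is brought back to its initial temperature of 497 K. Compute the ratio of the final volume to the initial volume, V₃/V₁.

Adiabatic step: V₂/V₁ = 5.31; T₂ = T₁·(1/5.31)^(0.31) = 296.2 K.
Isobaric step: V₃/V₂ = T₃/T₂ = 497/296.2.
V₃/V₁ = (V₂/V₁)(V₃/V₂) = 5.31 × (497/296.2) = 8.91.

V₃/V₁ ≈ 8.91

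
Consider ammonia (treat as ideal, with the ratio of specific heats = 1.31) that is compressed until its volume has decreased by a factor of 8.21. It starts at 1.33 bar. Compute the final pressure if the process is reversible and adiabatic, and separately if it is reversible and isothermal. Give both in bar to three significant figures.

Isothermal: P₂ = P₁(V₁/V₂) = 1.33×8.21 = 10.92 bar.
Adiabatic: P₂ = P₁(V₁/V₂)^γ = 1.33×8.21^(1.31) = 20.97 bar.

adiabatic: 21.0 bar; isothermal: 10.9 bar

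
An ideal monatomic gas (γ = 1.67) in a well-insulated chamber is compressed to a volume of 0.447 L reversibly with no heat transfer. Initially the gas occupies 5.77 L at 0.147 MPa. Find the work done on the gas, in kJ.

W ≈ 5.76 kJ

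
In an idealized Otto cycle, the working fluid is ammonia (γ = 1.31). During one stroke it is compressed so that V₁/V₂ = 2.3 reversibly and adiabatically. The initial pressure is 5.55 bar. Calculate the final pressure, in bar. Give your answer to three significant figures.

P₂ ≈ 16.5 bar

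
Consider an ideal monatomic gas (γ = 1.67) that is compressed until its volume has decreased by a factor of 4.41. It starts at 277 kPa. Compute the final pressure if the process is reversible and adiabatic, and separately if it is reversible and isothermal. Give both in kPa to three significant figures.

adiabatic: 3300 kPa; isothermal: 1220 kPa

Isothermal: P₂ = P₁(V₁/V₂) = 277×4.41 = 1222 kPa.
Adiabatic: P₂ = P₁(V₁/V₂)^γ = 277×4.41^(1.67) = 3301 kPa.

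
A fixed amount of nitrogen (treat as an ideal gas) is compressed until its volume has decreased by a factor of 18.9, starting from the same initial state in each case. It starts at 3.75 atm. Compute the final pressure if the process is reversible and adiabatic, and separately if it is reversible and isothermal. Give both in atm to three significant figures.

adiabatic: 230 atm; isothermal: 70.9 atm

For a diatomic ideal gas γ = 7/5.
Isothermal: P₂ = P₁(V₁/V₂) = 3.75×18.9 = 70.88 atm.
Adiabatic: P₂ = P₁(V₁/V₂)^γ = 3.75×18.9^(7/5) = 229.7 atm.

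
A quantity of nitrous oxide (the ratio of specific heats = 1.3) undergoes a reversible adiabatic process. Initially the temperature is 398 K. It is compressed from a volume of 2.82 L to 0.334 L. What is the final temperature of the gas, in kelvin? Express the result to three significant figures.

For a reversible adiabat TV^(γ−1) is constant, so T₂ = T₁ (V₁/V₂)^(γ−1).
T₂ = 398 × (2.82/0.334)^(0.3) = 754.8 K.

T₂ ≈ 755 K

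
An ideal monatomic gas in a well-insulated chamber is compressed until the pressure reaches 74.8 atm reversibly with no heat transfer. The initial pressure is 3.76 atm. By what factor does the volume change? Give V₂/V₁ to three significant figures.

From PV^γ = const, V₂/V₁ = (P₁/P₂)^(1/γ).
For a monatomic ideal gas γ = 5/3.
V₂/V₁ = (3.76/74.8)^(3/5) = 0.1663.

V₂/V₁ ≈ 0.166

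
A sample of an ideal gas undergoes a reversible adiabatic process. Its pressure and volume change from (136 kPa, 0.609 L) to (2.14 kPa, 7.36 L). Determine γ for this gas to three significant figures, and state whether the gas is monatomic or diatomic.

PV^γ = const ⇒ γ = ln(P₂/P₁) / ln(V₁/V₂).
γ = ln(2.14/136) / ln(0.609/7.36) = 1.666.
γ ≈ 1.67 is close to 5/3, so the gas is monatomic.

γ ≈ 1.67; monatomic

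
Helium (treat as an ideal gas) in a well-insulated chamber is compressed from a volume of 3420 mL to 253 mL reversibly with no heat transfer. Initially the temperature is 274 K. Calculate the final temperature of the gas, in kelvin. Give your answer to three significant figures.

Adiabatic: T₁V₁^(γ−1) = T₂V₂^(γ−1) ⇒ T₂ = T₁ (V₁/V₂)^(γ−1).
For a monatomic ideal gas γ = 5/3, so γ−1 = 2/3.
T₂ = 274 × (3420/253)^(2/3) = 1555 K.

T₂ ≈ 1550 K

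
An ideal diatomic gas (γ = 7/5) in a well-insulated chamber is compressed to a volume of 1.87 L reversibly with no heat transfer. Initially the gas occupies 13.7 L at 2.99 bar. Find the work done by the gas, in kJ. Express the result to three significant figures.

W ≈ -12.5 kJ

P₂ = P₁(V₁/V₂)^γ = 2.99×(13.7/1.87)^(7/5) = 48.58 bar.
For a reversible adiabat, W_by_gas = (P₁V₁ − P₂V₂)/(γ−1).
W_by = (299000×0.0137 − 4.858×10^6×0.00187) / (2/5) = -12470 J.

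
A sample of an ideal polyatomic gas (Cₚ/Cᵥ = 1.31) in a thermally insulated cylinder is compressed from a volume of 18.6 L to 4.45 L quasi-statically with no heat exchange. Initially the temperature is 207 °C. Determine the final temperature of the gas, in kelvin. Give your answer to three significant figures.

T₂ ≈ 748 K

Adiabatic: T₁V₁^(γ−1) = T₂V₂^(γ−1) ⇒ T₂ = T₁ (V₁/V₂)^(γ−1).
T₁ = 207 °C = 480.1 K.
T₂ = 480.1 × (18.6/4.45)^(0.31) = 748.1 K.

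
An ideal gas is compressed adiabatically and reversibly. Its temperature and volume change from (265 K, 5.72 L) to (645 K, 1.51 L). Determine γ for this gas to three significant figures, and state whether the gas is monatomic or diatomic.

TV^(γ−1) = const ⇒ γ − 1 = ln(T₂/T₁) / ln(V₁/V₂).
γ = 1 + ln(645/265) / ln(5.72/1.51) = 1.668.
γ ≈ 1.67 is close to 5/3, so the gas is monatomic.

γ ≈ 1.67; monatomic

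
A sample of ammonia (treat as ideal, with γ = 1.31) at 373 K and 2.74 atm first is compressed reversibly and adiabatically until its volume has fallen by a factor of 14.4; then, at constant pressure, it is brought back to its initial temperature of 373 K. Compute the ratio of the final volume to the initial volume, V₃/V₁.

V₃/V₁ ≈ 0.0304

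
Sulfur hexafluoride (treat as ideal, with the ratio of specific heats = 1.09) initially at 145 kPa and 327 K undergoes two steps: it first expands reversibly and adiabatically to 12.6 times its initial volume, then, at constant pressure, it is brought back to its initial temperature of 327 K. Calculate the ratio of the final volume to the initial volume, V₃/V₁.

V₃/V₁ ≈ 15.8

Adiabatic step: V₂/V₁ = 12.6; T₂ = T₁·(1/12.6)^(0.09) = 260.3 K.
Isobaric step: V₃/V₂ = T₃/T₂ = 327/260.3.
V₃/V₁ = (V₂/V₁)(V₃/V₂) = 12.6 × (327/260.3) = 15.83.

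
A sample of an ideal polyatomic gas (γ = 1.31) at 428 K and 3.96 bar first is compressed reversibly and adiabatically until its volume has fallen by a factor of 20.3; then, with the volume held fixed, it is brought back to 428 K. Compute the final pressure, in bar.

P₃ ≈ 80.4 bar

Adiabatic step (PV^γ = const): P₂ = 3.96×20.3^(1.31) = 204.4 bar; T₂ = 428×20.3^(0.31) = 1088 K.
Isochoric: P₃ = P₂(T₃/T₂) = 204.4 × (428/1088) = 80.39 bar.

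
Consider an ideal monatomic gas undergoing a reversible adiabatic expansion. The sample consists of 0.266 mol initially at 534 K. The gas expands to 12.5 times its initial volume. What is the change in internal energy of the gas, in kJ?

ΔU ≈ -1.44 kJ

For a reversible adiabat TV^(γ−1) is constant, so T₂ = T₁ (V₁/V₂)^(γ−1).
γ = 5/3 for a monatomic ideal gas, so γ−1 = 2/3.
T₂ = 534 × (1/12.5)^(2/3) = 99.14 K.
Q = 0, so ΔU = W_on_gas = nCᵥΔT with Cᵥ = R/(γ−1) = 12.47 J/(mol·K).
ΔU = 0.266 × 12.47 × (99.14 − 534) = -1443 J.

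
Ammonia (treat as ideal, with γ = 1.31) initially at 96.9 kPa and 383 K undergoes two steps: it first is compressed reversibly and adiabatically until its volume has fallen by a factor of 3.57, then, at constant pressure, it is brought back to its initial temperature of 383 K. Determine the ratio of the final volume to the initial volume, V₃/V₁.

Adiabatic step: V₂/V₁ = 0.2801; T₂ = T₁·3.57^(0.31) = 568.2 K.
Isobaric step: V₃/V₂ = T₃/T₂ = 383/568.2.
V₃/V₁ = (V₂/V₁)(V₃/V₂) = 0.2801 × (383/568.2) = 0.1888.

V₃/V₁ ≈ 0.189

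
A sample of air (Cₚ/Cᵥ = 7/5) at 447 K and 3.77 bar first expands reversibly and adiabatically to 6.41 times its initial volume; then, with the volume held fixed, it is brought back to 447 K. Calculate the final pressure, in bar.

P₃ ≈ 0.588 bar

Adiabatic step (PV^γ = const): P₂ = 3.77×(1/6.41)^(7/5) = 0.2797 bar; T₂ = 447×(1/6.41)^(2/5) = 212.6 K.
Isochoric: P₃ = P₂(T₃/T₂) = 0.2797 × (447/212.6) = 0.5881 bar.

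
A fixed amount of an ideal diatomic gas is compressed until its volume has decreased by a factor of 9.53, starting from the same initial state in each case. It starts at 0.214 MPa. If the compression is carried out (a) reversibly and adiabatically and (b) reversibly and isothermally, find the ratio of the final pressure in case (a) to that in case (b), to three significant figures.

For a diatomic ideal gas γ = 7/5.
Isothermal: P_b = P₁(V₁/V₂) = 0.214×9.53.
Adiabatic: P_a = P₁(V₁/V₂)^γ = 0.214×9.53^(7/5).
P_a/P_b = (V₁/V₂)^(γ−1) = 9.53^(2/5) = 2.464.

P_adiabatic / P_isothermal ≈ 2.46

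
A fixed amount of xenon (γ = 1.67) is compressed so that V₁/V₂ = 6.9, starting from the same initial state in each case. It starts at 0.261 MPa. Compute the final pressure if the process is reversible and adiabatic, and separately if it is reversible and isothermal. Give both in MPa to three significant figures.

Isothermal: P₂ = P₁(V₁/V₂) = 0.261×6.9 = 1.801 MPa.
Adiabatic: P₂ = P₁(V₁/V₂)^γ = 0.261×6.9^(1.67) = 6.569 MPa.

adiabatic: 6.57 MPa; isothermal: 1.80 MPa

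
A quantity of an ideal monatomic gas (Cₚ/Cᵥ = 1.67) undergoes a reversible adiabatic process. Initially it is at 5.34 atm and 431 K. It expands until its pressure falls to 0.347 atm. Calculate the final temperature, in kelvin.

Adiabatic: T₂/T₁ = (P₂/P₁)^((γ−1)/γ).
T₂ = 431 × (0.347/5.34)^(0.401) = 143.9 K.

T₂ ≈ 144 K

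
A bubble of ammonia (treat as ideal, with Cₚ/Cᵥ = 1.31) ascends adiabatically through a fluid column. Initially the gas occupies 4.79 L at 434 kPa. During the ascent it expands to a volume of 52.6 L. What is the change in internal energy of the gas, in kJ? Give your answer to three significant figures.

P₂ = P₁(V₁/V₂)^γ = 434×(4.79/52.6)^(1.31) = 18.8 kPa.
For a reversible adiabat, W_by_gas = (P₁V₁ − P₂V₂)/(γ−1).
W_by = (434000×0.00479 − 18800×0.0526) / (0.31) = 3515 J.
Q = 0 ⇒ ΔU = −W_by = -3515 J.

ΔU ≈ -3.52 kJ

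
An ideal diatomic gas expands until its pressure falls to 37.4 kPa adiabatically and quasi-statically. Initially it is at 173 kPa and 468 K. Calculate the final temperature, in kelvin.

T₂ ≈ 302 K

Adiabatic: T₂/T₁ = (P₂/P₁)^((γ−1)/γ).
For a diatomic ideal gas γ = 7/5, so (γ−1)/γ = 2/7.
T₂ = 468 × (37.4/173)^(2/7) = 302.1 K.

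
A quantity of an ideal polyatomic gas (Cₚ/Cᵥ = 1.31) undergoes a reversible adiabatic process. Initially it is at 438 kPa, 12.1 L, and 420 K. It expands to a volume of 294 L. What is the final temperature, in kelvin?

Adiabatic: T₁V₁^(γ−1) = T₂V₂^(γ−1) ⇒ T₂ = T₁ (V₁/V₂)^(γ−1).
T₂ = 420 × (12.1/294)^(0.31) = 156.2 K.

T₂ ≈ 156 K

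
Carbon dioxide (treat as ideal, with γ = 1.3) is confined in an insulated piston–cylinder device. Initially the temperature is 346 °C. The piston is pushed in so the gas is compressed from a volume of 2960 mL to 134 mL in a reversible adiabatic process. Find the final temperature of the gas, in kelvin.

T₂ ≈ 1570 K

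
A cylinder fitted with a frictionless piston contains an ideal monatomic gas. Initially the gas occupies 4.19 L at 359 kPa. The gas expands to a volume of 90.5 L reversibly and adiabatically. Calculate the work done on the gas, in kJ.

W ≈ -1.97 kJ

γ = 5/3 for a monatomic ideal gas.
P₂ = P₁(V₁/V₂)^γ = 359×(4.19/90.5)^(5/3) = 2.143 kPa.
For a reversible adiabat, W_by_gas = (P₁V₁ − P₂V₂)/(γ−1).
W_by = (359000×0.00419 − 2143×0.0905) / (2/3) = 1965 J.
W_on_gas = −W_by = -1965 J.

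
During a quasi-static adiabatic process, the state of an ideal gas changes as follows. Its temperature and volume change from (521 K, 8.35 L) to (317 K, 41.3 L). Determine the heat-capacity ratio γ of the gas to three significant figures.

TV^(γ−1) = const ⇒ γ − 1 = ln(T₂/T₁) / ln(V₁/V₂).
γ = 1 + ln(317/521) / ln(8.35/41.3) = 1.311.

γ ≈ 1.31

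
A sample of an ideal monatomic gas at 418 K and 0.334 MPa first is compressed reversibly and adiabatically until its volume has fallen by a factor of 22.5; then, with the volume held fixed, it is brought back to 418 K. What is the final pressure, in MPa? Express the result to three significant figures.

P₃ ≈ 7.52 MPa

For a monatomic ideal gas γ = 5/3.
Adiabatic step (PV^γ = const): P₂ = 0.334×22.5^(5/3) = 59.89 MPa; T₂ = 418×22.5^(2/3) = 3331 K.
Isochoric: P₃ = P₂(T₃/T₂) = 59.89 × (418/3331) = 7.515 MPa.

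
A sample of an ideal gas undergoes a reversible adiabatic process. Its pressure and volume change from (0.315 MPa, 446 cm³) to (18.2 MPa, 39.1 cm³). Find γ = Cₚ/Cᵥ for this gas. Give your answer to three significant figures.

γ ≈ 1.67

PV^γ = const ⇒ γ = ln(P₂/P₁) / ln(V₁/V₂).
γ = ln(18.2/0.315) / ln(446/39.1) = 1.667.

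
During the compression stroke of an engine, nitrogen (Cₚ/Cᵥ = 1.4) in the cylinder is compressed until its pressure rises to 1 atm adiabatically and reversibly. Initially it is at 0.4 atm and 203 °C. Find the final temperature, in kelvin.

T₂ ≈ 619 K

Along an adiabat T P^((1−γ)/γ) is constant, so T₂ = T₁ (P₂/P₁)^((γ−1)/γ).
T₁ = 203 °C = 476.1 K.
T₂ = 476.1 × (1/0.4)^(0.286) = 618.6 K.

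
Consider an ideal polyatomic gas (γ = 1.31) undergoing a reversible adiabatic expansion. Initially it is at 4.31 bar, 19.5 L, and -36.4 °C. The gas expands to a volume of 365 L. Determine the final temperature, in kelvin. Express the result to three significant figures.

Adiabatic: T₁V₁^(γ−1) = T₂V₂^(γ−1) ⇒ T₂ = T₁ (V₁/V₂)^(γ−1).
T₁ = -36.4 °C = 236.7 K.
T₂ = 236.7 × (19.5/365)^(0.31) = 95.48 K.

T₂ ≈ 95.5 K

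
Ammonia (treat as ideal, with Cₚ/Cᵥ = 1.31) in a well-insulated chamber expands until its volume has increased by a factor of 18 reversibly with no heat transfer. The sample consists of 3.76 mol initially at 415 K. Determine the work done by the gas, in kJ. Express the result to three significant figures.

For a reversible adiabat TV^(γ−1) is constant, so T₂ = T₁ (V₁/V₂)^(γ−1).
T₂ = 415 × (1/18)^(0.31) = 169.4 K.
Q = 0, so ΔU = W_on_gas = nCᵥΔT with Cᵥ = R/(γ−1) = 26.82 J/(mol·K).
ΔU = 3.76 × 26.82 × (169.4 − 415) = -24770 J.
Work done by the gas = −ΔU = 24770 J.

W ≈ 24.8 kJ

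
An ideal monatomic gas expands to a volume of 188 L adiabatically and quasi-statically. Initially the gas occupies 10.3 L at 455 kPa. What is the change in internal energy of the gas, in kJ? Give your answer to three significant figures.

ΔU ≈ -6.02 kJ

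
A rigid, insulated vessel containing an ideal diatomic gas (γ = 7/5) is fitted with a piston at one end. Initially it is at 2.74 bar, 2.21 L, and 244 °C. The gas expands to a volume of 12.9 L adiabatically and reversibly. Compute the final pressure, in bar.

P₂ ≈ 0.232 bar

Adiabatic: P₁V₁^γ = P₂V₂^γ ⇒ P₂ = P₁ (V₁/V₂)^γ.
P₂ = 2.74 × (2.21/12.9)^(7/5) = 0.2318 bar.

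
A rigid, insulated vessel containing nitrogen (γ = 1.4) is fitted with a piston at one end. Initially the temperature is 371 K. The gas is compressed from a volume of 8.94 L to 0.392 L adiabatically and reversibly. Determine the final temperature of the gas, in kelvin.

T₂ ≈ 1300 K

For a reversible adiabat TV^(γ−1) is constant, so T₂ = T₁ (V₁/V₂)^(γ−1).
T₂ = 371 × (8.94/0.392)^(0.4) = 1296 K.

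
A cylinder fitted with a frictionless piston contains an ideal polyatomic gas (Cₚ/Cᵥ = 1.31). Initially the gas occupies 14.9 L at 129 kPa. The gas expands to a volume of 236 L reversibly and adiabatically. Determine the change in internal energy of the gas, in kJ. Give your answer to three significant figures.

ΔU ≈ -3.57 kJ

P₂ = P₁(V₁/V₂)^γ = 129×(14.9/236)^(1.31) = 3.459 kPa.
For a reversible adiabat, W_by_gas = (P₁V₁ − P₂V₂)/(γ−1).
W_by = (129000×0.0149 − 3459×0.236) / (0.31) = 3567 J.
Q = 0 ⇒ ΔU = −W_by = -3567 J.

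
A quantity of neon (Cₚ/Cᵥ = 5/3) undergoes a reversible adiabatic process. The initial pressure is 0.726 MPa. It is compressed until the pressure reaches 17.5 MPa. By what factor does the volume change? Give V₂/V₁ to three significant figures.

From PV^γ = const, V₂/V₁ = (P₁/P₂)^(1/γ).
V₂/V₁ = (0.726/17.5)^(3/5) = 0.1482.

V₂/V₁ ≈ 0.148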